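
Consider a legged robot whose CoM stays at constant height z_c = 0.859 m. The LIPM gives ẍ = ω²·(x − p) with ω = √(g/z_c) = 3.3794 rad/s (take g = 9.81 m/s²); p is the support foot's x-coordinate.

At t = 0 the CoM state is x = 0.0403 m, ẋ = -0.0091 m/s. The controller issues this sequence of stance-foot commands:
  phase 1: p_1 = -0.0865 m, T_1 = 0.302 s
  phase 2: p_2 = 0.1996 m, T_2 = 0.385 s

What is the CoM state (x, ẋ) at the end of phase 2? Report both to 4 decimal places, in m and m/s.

x = 0.2740, ẋ = 0.4718

phase 1: p=-0.0865, T=0.302, ωT=1.020579, cosh=1.567593, sinh=1.207207; start (x,ẋ)=(0.040300, -0.009100) → end (x,ẋ)=(0.109020, 0.503033)
phase 2: p=0.1996, T=0.385, ωT=1.301069, cosh=1.972731, sinh=1.700490; start (x,ẋ)=(0.109020, 0.503033) → end (x,ẋ)=(0.274033, 0.471818)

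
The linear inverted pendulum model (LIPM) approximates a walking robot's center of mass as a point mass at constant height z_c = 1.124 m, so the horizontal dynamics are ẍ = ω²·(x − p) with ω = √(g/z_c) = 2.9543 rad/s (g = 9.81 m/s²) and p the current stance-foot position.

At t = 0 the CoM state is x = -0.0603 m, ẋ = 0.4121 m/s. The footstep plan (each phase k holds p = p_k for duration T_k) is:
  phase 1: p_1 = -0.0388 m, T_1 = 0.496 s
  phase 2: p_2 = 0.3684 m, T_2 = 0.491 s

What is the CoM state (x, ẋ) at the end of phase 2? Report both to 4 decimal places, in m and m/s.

phase 1: p=-0.0388, T=0.496, ωT=1.465333, cosh=2.279992, sinh=2.048991; start (x,ẋ)=(-0.060300, 0.412100) → end (x,ẋ)=(0.197997, 0.809438)
phase 2: p=0.3684, T=0.491, ωT=1.450561, cosh=2.249973, sinh=2.015535; start (x,ẋ)=(0.197997, 0.809438) → end (x,ẋ)=(0.537227, 0.806552)

x = 0.5372, ẋ = 0.8066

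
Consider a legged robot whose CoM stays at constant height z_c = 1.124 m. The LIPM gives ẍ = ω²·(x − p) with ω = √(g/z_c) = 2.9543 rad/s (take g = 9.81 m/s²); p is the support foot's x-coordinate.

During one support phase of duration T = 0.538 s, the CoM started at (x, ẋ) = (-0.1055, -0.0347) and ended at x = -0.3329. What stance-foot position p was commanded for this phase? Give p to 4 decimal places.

p = 0.0232

ωT = 2.9543·0.538 = 1.589413; cosh(ωT) = 2.552459, sinh(ωT) = 2.348414
x(T) = p + (x₀−p)·cosh(ωT) + (ẋ₀/ω)·sinh(ωT) ⇒ p·(1 − cosh) = x(T) − x₀·cosh − (ẋ₀/ω)·sinh
numerator   = -0.3329 − (-0.1055)·2.552459 − (-0.0347/2.9543)·2.348414 = -0.036032
denominator = 1 − 2.552459 = -1.552459
p = -0.036032 / -1.552459 = 0.0232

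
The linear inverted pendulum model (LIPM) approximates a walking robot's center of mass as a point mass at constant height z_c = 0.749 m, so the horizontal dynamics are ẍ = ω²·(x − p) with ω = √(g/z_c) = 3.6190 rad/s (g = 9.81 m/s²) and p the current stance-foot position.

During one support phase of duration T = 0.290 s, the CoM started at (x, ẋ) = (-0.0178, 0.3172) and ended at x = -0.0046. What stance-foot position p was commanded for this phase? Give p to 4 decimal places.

p = 0.1424

ωT = 3.6190·0.290 = 1.049510; cosh(ωT) = 1.603180, sinh(ωT) = 1.253071
x(T) = p + (x₀−p)·cosh(ωT) + (ẋ₀/ω)·sinh(ωT) ⇒ p·(1 − cosh) = x(T) − x₀·cosh − (ẋ₀/ω)·sinh
numerator   = -0.0046 − (-0.0178)·1.603180 − (0.3172/3.6190)·1.253071 = -0.085893
denominator = 1 − 1.603180 = -0.603180
p = -0.085893 / -0.603180 = 0.1424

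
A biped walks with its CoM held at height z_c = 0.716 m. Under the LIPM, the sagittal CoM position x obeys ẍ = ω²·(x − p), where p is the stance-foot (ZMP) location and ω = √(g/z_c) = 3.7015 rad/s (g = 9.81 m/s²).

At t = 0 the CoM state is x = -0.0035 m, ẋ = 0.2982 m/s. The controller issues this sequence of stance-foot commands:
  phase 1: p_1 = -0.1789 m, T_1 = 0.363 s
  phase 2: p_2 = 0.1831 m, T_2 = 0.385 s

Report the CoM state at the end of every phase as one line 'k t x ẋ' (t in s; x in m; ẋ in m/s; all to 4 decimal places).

phase 1: p=-0.1789, T=0.363, ωT=1.343644, cosh=2.046940, sinh=1.786047; start (x,ẋ)=(-0.003500, 0.298200) → end (x,ẋ)=(0.324021, 1.769976)
phase 2: p=0.1831, T=0.385, ωT=1.425077, cosh=2.199335, sinh=1.958845; start (x,ẋ)=(0.324021, 1.769976) → end (x,ẋ)=(1.429709, 4.914540)

1 0.3630 0.3240 1.7700
2 0.7480 1.4297 4.9145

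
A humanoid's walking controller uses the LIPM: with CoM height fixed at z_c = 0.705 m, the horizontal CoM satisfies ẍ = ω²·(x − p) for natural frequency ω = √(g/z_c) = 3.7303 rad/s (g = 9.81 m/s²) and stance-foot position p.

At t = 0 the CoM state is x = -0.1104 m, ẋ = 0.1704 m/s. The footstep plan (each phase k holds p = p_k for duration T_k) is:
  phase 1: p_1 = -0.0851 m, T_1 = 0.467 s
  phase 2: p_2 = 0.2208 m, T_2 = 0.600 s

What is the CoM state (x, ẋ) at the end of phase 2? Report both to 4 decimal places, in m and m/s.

phase 1: p=-0.0851, T=0.467, ωT=1.742050, cosh=2.942098, sinh=2.766937; start (x,ẋ)=(-0.110400, 0.170400) → end (x,ẋ)=(-0.033141, 0.240199)
phase 2: p=0.2208, T=0.600, ωT=2.238180, cosh=4.741452, sinh=4.634799; start (x,ẋ)=(-0.033141, 0.240199) → end (x,ẋ)=(-0.684810, -3.251549)

x = -0.6848, ẋ = -3.2515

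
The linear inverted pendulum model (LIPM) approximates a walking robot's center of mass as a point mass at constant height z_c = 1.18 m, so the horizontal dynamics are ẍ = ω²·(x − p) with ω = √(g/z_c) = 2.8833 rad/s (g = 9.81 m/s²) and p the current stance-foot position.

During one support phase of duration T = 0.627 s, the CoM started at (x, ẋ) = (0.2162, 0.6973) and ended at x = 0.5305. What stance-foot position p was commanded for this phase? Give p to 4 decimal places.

ωT = 2.8833·0.627 = 1.807829; cosh(ωT) = 3.130603, sinh(ωT) = 2.966593
x(T) = p + (x₀−p)·cosh(ωT) + (ẋ₀/ω)·sinh(ωT) ⇒ p·(1 − cosh) = x(T) − x₀·cosh − (ẋ₀/ω)·sinh
numerator   = 0.5305 − (0.2162)·3.130603 − (0.6973/2.8833)·2.966593 = -0.863780
denominator = 1 − 3.130603 = -2.130603
p = -0.863780 / -2.130603 = 0.4054

p = 0.4054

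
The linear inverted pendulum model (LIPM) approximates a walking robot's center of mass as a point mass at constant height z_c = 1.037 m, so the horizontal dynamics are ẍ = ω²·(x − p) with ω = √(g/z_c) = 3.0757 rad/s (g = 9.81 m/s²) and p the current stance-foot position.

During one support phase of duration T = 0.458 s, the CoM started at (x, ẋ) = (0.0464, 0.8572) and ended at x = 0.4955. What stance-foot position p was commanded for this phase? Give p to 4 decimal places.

ωT = 3.0757·0.458 = 1.408671; cosh(ωT) = 2.167491, sinh(ωT) = 1.923023
x(T) = p + (x₀−p)·cosh(ωT) + (ẋ₀/ω)·sinh(ωT) ⇒ p·(1 − cosh) = x(T) − x₀·cosh − (ẋ₀/ω)·sinh
numerator   = 0.4955 − (0.0464)·2.167491 − (0.8572/3.0757)·1.923023 = -0.141020
denominator = 1 − 2.167491 = -1.167491
p = -0.141020 / -1.167491 = 0.1208

p = 0.1208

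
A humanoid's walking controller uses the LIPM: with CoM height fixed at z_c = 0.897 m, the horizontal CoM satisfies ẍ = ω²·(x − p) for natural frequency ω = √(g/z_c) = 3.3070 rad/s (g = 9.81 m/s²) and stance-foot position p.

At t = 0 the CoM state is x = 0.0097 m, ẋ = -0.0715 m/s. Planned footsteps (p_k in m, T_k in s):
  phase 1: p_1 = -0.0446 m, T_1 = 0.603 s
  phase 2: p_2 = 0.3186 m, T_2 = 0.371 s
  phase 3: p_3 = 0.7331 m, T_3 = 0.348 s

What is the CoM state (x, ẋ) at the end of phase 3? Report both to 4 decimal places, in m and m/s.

phase 1: p=-0.0446, T=0.603, ωT=1.994121, cosh=3.740938, sinh=3.604805; start (x,ẋ)=(0.009700, -0.071500) → end (x,ẋ)=(0.080594, 0.379838)
phase 2: p=0.3186, T=0.371, ωT=1.226897, cosh=1.851915, sinh=1.558714; start (x,ẋ)=(0.080594, 0.379838) → end (x,ẋ)=(0.056865, -0.523413)
phase 3: p=0.7331, T=0.348, ωT=1.150836, cosh=1.738603, sinh=1.422231; start (x,ẋ)=(0.056865, -0.523413) → end (x,ẋ)=(-0.667706, -4.090554)

x = -0.6677, ẋ = -4.0906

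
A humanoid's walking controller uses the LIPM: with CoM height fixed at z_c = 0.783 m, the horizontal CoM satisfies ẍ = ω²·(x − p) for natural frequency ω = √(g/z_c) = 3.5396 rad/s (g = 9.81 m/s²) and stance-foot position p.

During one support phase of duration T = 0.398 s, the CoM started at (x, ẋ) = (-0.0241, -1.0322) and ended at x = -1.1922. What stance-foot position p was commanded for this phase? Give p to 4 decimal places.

ωT = 3.5396·0.398 = 1.408761; cosh(ωT) = 2.167664, sinh(ωT) = 1.923218
x(T) = p + (x₀−p)·cosh(ωT) + (ẋ₀/ω)·sinh(ωT) ⇒ p·(1 − cosh) = x(T) − x₀·cosh − (ẋ₀/ω)·sinh
numerator   = -1.1922 − (-0.0241)·2.167664 − (-1.0322/3.5396)·1.923218 = -0.579120
denominator = 1 − 2.167664 = -1.167664
p = -0.579120 / -1.167664 = 0.4960

p = 0.4960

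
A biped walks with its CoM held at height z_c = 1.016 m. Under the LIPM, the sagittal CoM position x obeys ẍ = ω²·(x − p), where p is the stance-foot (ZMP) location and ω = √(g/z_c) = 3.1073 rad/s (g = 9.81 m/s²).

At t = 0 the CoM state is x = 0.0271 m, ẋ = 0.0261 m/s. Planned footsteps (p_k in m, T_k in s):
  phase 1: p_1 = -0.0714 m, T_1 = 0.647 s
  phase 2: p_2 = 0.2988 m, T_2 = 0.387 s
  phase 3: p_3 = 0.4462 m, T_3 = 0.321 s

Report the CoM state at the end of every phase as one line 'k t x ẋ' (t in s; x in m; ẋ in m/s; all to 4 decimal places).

1 0.6470 0.3337 1.2213
2 1.0340 0.9572 2.3803
3 1.3550 2.1305 5.5258

phase 1: p=-0.0714, T=0.647, ωT=2.010423, cosh=3.800204, sinh=3.666272; start (x,ẋ)=(0.027100, 0.026100) → end (x,ẋ)=(0.333715, 1.221318)
phase 2: p=0.2988, T=0.387, ωT=1.202525, cosh=1.814473, sinh=1.514038; start (x,ẋ)=(0.333715, 1.221318) → end (x,ẋ)=(0.957242, 2.380309)
phase 3: p=0.4462, T=0.321, ωT=0.997443, cosh=1.540081, sinh=1.171260; start (x,ẋ)=(0.957242, 2.380309) → end (x,ẋ)=(2.130476, 5.525784)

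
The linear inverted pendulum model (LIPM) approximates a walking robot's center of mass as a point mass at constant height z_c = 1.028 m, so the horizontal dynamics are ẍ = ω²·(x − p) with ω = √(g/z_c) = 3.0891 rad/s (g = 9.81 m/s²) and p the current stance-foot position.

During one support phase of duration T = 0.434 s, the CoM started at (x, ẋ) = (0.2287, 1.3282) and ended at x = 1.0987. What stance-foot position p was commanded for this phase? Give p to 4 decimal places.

ωT = 3.0891·0.434 = 1.340669; cosh(ωT) = 2.041636, sinh(ωT) = 1.779965
x(T) = p + (x₀−p)·cosh(ωT) + (ẋ₀/ω)·sinh(ωT) ⇒ p·(1 − cosh) = x(T) − x₀·cosh − (ẋ₀/ω)·sinh
numerator   = 1.0987 − (0.2287)·2.041636 − (1.3282/3.0891)·1.779965 = -0.133542
denominator = 1 − 2.041636 = -1.041636
p = -0.133542 / -1.041636 = 0.1282

p = 0.1282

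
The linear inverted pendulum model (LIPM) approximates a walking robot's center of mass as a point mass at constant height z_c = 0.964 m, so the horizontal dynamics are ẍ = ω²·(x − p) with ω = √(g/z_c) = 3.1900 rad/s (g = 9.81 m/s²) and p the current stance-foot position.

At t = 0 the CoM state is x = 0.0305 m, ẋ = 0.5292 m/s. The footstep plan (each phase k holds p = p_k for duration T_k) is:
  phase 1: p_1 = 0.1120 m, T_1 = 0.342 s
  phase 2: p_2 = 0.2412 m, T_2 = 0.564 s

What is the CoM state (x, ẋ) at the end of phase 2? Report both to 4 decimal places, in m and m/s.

phase 1: p=0.1120, T=0.342, ωT=1.090980, cosh=1.656539, sinh=1.320652; start (x,ẋ)=(0.030500, 0.529200) → end (x,ẋ)=(0.196079, 0.533291)
phase 2: p=0.2412, T=0.564, ωT=1.799160, cosh=3.105003, sinh=2.939565; start (x,ẋ)=(0.196079, 0.533291) → end (x,ẋ)=(0.592525, 1.232765)

x = 0.5925, ẋ = 1.2328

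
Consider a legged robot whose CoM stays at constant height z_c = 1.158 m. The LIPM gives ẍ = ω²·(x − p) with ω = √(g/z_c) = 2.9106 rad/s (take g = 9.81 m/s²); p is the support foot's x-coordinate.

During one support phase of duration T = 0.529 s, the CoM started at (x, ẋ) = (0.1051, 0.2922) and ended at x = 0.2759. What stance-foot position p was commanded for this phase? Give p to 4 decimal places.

ωT = 2.9106·0.529 = 1.539707; cosh(ωT) = 2.438835, sinh(ωT) = 2.224391
x(T) = p + (x₀−p)·cosh(ωT) + (ẋ₀/ω)·sinh(ωT) ⇒ p·(1 − cosh) = x(T) − x₀·cosh − (ẋ₀/ω)·sinh
numerator   = 0.2759 − (0.1051)·2.438835 − (0.2922/2.9106)·2.224391 = -0.203732
denominator = 1 − 2.438835 = -1.438835
p = -0.203732 / -1.438835 = 0.1416

p = 0.1416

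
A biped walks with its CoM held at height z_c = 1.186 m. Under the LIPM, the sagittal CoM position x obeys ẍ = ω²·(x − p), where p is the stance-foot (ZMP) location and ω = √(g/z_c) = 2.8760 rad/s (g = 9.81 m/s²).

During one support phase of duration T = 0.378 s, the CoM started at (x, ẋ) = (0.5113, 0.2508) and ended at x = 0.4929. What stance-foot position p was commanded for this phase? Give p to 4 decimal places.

p = 0.7155

ωT = 2.8760·0.378 = 1.087128; cosh(ωT) = 1.651464, sinh(ωT) = 1.314280
x(T) = p + (x₀−p)·cosh(ωT) + (ẋ₀/ω)·sinh(ωT) ⇒ p·(1 − cosh) = x(T) − x₀·cosh − (ẋ₀/ω)·sinh
numerator   = 0.4929 − (0.5113)·1.651464 − (0.2508/2.8760)·1.314280 = -0.466105
denominator = 1 − 1.651464 = -0.651464
p = -0.466105 / -0.651464 = 0.7155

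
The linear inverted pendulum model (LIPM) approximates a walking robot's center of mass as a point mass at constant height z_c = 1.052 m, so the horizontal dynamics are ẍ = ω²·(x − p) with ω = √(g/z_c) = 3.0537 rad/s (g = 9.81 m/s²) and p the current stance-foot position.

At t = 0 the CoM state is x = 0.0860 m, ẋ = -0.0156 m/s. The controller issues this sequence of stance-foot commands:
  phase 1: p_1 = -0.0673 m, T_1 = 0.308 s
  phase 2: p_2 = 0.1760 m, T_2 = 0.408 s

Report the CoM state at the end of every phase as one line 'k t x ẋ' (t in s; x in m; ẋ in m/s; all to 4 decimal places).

phase 1: p=-0.0673, T=0.308, ωT=0.940540, cosh=1.475890, sinh=1.085473; start (x,ẋ)=(0.086000, -0.015600) → end (x,ẋ)=(0.153409, 0.485121)
phase 2: p=0.1760, T=0.408, ωT=1.245910, cosh=1.881887, sinh=1.594208; start (x,ẋ)=(0.153409, 0.485121) → end (x,ẋ)=(0.386747, 0.802964)

1 0.3080 0.1534 0.4851
2 0.7160 0.3867 0.8030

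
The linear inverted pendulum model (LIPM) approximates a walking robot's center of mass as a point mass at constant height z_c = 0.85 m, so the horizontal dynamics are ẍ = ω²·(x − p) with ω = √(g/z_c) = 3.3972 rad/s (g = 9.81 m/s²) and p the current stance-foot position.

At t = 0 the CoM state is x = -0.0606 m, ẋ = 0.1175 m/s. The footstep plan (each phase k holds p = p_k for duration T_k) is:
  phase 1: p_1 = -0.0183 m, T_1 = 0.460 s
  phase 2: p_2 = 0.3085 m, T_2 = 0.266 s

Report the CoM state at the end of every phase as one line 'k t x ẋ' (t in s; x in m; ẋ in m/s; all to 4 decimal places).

phase 1: p=-0.0183, T=0.460, ωT=1.562712, cosh=2.490656, sinh=2.281089; start (x,ẋ)=(-0.060600, 0.117500) → end (x,ẋ)=(-0.044758, -0.035144)
phase 2: p=0.3085, T=0.266, ωT=0.903655, cosh=1.436848, sinh=1.031762; start (x,ẋ)=(-0.044758, -0.035144) → end (x,ẋ)=(-0.209752, -1.288702)

1 0.4600 -0.0448 -0.0351
2 0.7260 -0.2098 -1.2887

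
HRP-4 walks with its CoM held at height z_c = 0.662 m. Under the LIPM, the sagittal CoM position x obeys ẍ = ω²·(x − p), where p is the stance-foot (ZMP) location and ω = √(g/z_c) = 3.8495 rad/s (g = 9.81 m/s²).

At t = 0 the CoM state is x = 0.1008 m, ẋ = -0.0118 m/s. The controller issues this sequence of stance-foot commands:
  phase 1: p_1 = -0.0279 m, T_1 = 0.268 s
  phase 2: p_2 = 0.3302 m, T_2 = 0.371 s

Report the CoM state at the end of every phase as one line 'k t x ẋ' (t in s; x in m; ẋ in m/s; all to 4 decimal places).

phase 1: p=-0.0279, T=0.268, ωT=1.031666, cosh=1.581074, sinh=1.224662; start (x,ẋ)=(0.100800, -0.011800) → end (x,ẋ)=(0.171830, 0.588078)
phase 2: p=0.3302, T=0.371, ωT=1.428165, cosh=2.205392, sinh=1.965644; start (x,ẋ)=(0.171830, 0.588078) → end (x,ẋ)=(0.281219, 0.098600)

1 0.2680 0.1718 0.5881
2 0.6390 0.2812 0.0986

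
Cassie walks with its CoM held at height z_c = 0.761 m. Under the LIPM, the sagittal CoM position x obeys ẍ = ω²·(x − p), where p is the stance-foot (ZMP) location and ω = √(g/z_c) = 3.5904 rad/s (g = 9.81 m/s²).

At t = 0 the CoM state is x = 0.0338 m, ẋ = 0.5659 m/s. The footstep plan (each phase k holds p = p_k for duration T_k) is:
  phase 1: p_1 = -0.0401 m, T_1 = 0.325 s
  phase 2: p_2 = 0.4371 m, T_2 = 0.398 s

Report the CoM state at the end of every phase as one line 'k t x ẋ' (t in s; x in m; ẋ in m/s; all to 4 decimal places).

phase 1: p=-0.0401, T=0.325, ωT=1.166880, cosh=1.761646, sinh=1.450309; start (x,ẋ)=(0.033800, 0.565900) → end (x,ẋ)=(0.318676, 1.381727)
phase 2: p=0.4371, T=0.398, ωT=1.428979, cosh=2.206995, sinh=1.967441; start (x,ẋ)=(0.318676, 1.381727) → end (x,ẋ)=(0.932887, 2.212927)

1 0.3250 0.3187 1.3817
2 0.7230 0.9329 2.2129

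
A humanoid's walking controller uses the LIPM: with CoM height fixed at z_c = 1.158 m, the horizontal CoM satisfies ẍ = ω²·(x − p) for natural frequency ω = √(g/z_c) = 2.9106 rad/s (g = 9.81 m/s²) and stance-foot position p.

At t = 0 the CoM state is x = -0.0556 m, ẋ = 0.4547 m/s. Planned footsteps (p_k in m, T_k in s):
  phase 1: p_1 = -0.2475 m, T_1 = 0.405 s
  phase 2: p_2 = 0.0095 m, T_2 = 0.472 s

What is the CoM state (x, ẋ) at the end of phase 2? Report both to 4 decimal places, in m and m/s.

x = 1.7058, ẋ = 5.1184

phase 1: p=-0.2475, T=0.405, ωT=1.178793, cosh=1.779049, sinh=1.471399; start (x,ẋ)=(-0.055600, 0.454700) → end (x,ẋ)=(0.323765, 1.630775)
phase 2: p=0.0095, T=0.472, ωT=1.373803, cosh=2.101744, sinh=1.848602; start (x,ẋ)=(0.323765, 1.630775) → end (x,ẋ)=(1.705754, 5.118386)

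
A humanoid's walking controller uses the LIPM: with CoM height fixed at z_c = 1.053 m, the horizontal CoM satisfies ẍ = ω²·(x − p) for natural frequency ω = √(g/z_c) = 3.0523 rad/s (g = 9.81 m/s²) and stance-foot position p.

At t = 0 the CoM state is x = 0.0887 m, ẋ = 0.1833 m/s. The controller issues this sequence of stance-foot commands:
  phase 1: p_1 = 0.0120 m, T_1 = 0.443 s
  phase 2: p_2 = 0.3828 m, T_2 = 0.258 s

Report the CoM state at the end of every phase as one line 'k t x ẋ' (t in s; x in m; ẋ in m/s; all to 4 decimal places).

1 0.4430 0.2785 0.8002
2 0.7010 0.4729 0.7840

phase 1: p=0.0120, T=0.443, ωT=1.352169, cosh=2.062240, sinh=1.803561; start (x,ẋ)=(0.088700, 0.183300) → end (x,ẋ)=(0.278483, 0.800243)
phase 2: p=0.3828, T=0.258, ωT=0.787493, cosh=1.326432, sinh=0.871448; start (x,ẋ)=(0.278483, 0.800243) → end (x,ẋ)=(0.472905, 0.783993)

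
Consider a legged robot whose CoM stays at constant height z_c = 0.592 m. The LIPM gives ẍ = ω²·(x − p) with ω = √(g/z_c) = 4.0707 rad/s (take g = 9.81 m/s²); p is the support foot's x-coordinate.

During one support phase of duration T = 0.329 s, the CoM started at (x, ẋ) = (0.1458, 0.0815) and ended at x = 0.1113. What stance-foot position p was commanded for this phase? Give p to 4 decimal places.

p = 0.2132

ωT = 4.0707·0.329 = 1.339260; cosh(ωT) = 2.039130, sinh(ωT) = 1.777090
x(T) = p + (x₀−p)·cosh(ωT) + (ẋ₀/ω)·sinh(ωT) ⇒ p·(1 − cosh) = x(T) − x₀·cosh − (ẋ₀/ω)·sinh
numerator   = 0.1113 − (0.1458)·2.039130 − (0.0815/4.0707)·1.777090 = -0.221584
denominator = 1 − 2.039130 = -1.039130
p = -0.221584 / -1.039130 = 0.2132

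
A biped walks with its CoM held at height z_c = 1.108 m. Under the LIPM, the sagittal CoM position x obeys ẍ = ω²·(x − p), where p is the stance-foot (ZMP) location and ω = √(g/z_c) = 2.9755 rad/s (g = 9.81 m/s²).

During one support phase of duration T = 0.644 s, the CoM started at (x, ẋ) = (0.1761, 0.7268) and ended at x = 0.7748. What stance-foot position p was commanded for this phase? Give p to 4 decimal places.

p = 0.2624

ωT = 2.9755·0.644 = 1.916222; cosh(ωT) = 3.471200, sinh(ωT) = 3.324038
x(T) = p + (x₀−p)·cosh(ωT) + (ẋ₀/ω)·sinh(ωT) ⇒ p·(1 − cosh) = x(T) − x₀·cosh − (ẋ₀/ω)·sinh
numerator   = 0.7748 − (0.1761)·3.471200 − (0.7268/2.9755)·3.324038 = -0.648413
denominator = 1 − 3.471200 = -2.471200
p = -0.648413 / -2.471200 = 0.2624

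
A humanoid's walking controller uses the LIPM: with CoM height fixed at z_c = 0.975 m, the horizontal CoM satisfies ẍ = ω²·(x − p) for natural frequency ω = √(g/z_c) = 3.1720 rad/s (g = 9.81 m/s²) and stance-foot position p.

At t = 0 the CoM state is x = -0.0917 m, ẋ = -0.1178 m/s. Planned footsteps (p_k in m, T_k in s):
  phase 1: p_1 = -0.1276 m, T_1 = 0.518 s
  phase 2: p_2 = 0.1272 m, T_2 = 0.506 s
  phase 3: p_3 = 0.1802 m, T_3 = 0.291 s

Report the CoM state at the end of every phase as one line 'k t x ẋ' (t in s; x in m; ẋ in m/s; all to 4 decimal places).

phase 1: p=-0.1276, T=0.518, ωT=1.643096, cosh=2.682268, sinh=2.488887; start (x,ẋ)=(-0.091700, -0.117800) → end (x,ẋ)=(-0.123738, -0.032550)
phase 2: p=0.1272, T=0.506, ωT=1.605032, cosh=2.589451, sinh=2.388568; start (x,ẋ)=(-0.123738, -0.032550) → end (x,ẋ)=(-0.547101, -1.985523)
phase 3: p=0.1802, T=0.291, ωT=0.923052, cosh=1.457133, sinh=1.059828; start (x,ẋ)=(-0.547101, -1.985523) → end (x,ẋ)=(-1.542976, -5.338191)

1 0.5180 -0.1237 -0.0325
2 1.0240 -0.5471 -1.9855
3 1.3150 -1.5430 -5.3382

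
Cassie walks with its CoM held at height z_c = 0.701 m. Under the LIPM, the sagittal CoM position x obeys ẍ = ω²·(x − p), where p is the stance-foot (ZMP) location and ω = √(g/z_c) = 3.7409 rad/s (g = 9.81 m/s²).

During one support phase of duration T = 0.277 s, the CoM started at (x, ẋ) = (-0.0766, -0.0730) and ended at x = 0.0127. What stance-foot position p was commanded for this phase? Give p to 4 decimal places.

ωT = 3.7409·0.277 = 1.036229; cosh(ωT) = 1.586679, sinh(ωT) = 1.231890
x(T) = p + (x₀−p)·cosh(ωT) + (ẋ₀/ω)·sinh(ωT) ⇒ p·(1 − cosh) = x(T) − x₀·cosh − (ẋ₀/ω)·sinh
numerator   = 0.0127 − (-0.0766)·1.586679 − (-0.0730/3.7409)·1.231890 = 0.158279
denominator = 1 − 1.586679 = -0.586679
p = 0.158279 / -0.586679 = -0.2698

p = -0.2698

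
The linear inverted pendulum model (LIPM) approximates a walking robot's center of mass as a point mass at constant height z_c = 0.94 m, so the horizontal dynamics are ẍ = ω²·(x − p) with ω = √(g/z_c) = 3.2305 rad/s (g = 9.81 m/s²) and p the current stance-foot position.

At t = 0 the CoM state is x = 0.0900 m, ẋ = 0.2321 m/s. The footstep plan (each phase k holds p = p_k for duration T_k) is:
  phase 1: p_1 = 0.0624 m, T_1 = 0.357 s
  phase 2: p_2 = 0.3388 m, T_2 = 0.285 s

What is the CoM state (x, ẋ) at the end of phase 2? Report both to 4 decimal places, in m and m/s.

phase 1: p=0.0624, T=0.357, ωT=1.153288, cosh=1.742096, sinh=1.426499; start (x,ẋ)=(0.090000, 0.232100) → end (x,ẋ)=(0.212971, 0.531530)
phase 2: p=0.3388, T=0.285, ωT=0.920692, cosh=1.454636, sinh=1.056393; start (x,ẋ)=(0.212971, 0.531530) → end (x,ẋ)=(0.329578, 0.343768)

x = 0.3296, ẋ = 0.3438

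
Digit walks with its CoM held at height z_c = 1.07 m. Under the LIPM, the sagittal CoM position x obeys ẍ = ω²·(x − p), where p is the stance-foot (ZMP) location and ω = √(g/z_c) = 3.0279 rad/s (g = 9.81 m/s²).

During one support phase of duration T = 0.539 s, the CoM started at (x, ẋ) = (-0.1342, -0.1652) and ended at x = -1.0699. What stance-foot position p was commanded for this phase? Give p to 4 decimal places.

p = 0.3501

ωT = 3.0279·0.539 = 1.632038; cosh(ωT) = 2.654909, sinh(ωT) = 2.459378
x(T) = p + (x₀−p)·cosh(ωT) + (ẋ₀/ω)·sinh(ωT) ⇒ p·(1 − cosh) = x(T) − x₀·cosh − (ẋ₀/ω)·sinh
numerator   = -1.0699 − (-0.1342)·2.654909 − (-0.1652/3.0279)·2.459378 = -0.579429
denominator = 1 − 2.654909 = -1.654909
p = -0.579429 / -1.654909 = 0.3501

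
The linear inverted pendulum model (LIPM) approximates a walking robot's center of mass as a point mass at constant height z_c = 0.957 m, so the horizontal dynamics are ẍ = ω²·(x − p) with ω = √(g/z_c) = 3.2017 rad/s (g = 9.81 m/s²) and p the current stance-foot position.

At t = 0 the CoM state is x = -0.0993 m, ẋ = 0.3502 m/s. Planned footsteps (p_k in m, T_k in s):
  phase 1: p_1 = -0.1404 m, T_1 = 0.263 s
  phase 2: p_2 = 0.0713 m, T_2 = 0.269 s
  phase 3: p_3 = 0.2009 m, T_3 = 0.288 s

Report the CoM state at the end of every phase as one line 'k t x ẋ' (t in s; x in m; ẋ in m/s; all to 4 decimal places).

1 0.2630 0.0195 0.6062
2 0.5320 0.1831 0.6843
3 0.8200 0.4012 0.9361

phase 1: p=-0.1404, T=0.263, ωT=0.842047, cosh=1.375971, sinh=0.945143; start (x,ẋ)=(-0.099300, 0.350200) → end (x,ẋ)=(0.019532, 0.606236)
phase 2: p=0.0713, T=0.269, ωT=0.861257, cosh=1.394382, sinh=0.971752; start (x,ẋ)=(0.019532, 0.606236) → end (x,ẋ)=(0.183114, 0.684260)
phase 3: p=0.2009, T=0.288, ωT=0.922090, cosh=1.456113, sinh=1.058426; start (x,ẋ)=(0.183114, 0.684260) → end (x,ẋ)=(0.401207, 0.936089)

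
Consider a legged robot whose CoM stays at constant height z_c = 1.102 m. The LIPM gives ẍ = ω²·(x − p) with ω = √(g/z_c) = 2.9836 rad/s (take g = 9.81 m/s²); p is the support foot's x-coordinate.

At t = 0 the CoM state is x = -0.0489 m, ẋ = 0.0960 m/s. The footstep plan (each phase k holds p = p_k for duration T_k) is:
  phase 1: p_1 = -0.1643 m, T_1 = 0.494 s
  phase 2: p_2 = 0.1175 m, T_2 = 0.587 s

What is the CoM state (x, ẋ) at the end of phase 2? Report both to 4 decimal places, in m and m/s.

phase 1: p=-0.1643, T=0.494, ωT=1.473898, cosh=2.297627, sinh=2.068596; start (x,ẋ)=(-0.048900, 0.096000) → end (x,ẋ)=(0.167405, 0.932805)
phase 2: p=0.1175, T=0.587, ωT=1.751373, cosh=2.968023, sinh=2.794487; start (x,ẋ)=(0.167405, 0.932805) → end (x,ẋ)=(1.139300, 3.184678)

x = 1.1393, ẋ = 3.1847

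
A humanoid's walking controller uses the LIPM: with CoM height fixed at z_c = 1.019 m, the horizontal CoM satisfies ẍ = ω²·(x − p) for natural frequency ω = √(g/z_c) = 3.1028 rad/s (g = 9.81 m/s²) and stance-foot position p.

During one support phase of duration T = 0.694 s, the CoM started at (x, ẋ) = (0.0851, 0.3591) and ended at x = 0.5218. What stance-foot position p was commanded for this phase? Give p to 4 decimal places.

ωT = 3.1028·0.694 = 2.153343; cosh(ωT) = 4.364851, sinh(ωT) = 4.248756
x(T) = p + (x₀−p)·cosh(ωT) + (ẋ₀/ω)·sinh(ωT) ⇒ p·(1 − cosh) = x(T) − x₀·cosh − (ẋ₀/ω)·sinh
numerator   = 0.5218 − (0.0851)·4.364851 − (0.3591/3.1028)·4.248756 = -0.341375
denominator = 1 − 4.364851 = -3.364851
p = -0.341375 / -3.364851 = 0.1015

p = 0.1015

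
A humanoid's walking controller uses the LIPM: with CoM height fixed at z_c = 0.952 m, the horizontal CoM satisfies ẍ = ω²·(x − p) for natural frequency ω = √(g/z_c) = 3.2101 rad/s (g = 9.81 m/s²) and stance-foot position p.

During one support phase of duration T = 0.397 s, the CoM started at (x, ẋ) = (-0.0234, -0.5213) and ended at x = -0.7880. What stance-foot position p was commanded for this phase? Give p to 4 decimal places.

p = 0.5120

ωT = 3.2101·0.397 = 1.274410; cosh(ωT) = 1.928093, sinh(ωT) = 1.648497
x(T) = p + (x₀−p)·cosh(ωT) + (ẋ₀/ω)·sinh(ωT) ⇒ p·(1 − cosh) = x(T) − x₀·cosh − (ẋ₀/ω)·sinh
numerator   = -0.7880 − (-0.0234)·1.928093 − (-0.5213/3.2101)·1.648497 = -0.475177
denominator = 1 − 1.928093 = -0.928093
p = -0.475177 / -0.928093 = 0.5120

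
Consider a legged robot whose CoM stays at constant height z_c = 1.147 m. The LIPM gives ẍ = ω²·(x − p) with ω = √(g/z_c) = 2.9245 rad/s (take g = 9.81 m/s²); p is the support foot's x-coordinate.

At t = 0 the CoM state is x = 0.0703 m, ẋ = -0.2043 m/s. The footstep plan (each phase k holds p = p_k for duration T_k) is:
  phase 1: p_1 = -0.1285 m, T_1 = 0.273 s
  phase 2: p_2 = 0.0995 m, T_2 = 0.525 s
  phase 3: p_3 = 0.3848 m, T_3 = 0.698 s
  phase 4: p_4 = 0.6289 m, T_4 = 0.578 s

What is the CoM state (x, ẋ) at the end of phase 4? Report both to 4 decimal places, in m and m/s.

x = -0.3443, ẋ = -2.6929

phase 1: p=-0.1285, T=0.273, ωT=0.798389, cosh=1.336005, sinh=0.885952; start (x,ẋ)=(0.070300, -0.204300) → end (x,ẋ)=(0.075207, 0.242138)
phase 2: p=0.0995, T=0.525, ωT=1.535363, cosh=2.429193, sinh=2.213815; start (x,ẋ)=(0.075207, 0.242138) → end (x,ẋ)=(0.223784, 0.430920)
phase 3: p=0.3848, T=0.698, ωT=2.041301, cosh=3.915240, sinh=3.785381; start (x,ẋ)=(0.223784, 0.430920) → end (x,ẋ)=(0.312151, -0.095352)
phase 4: p=0.6289, T=0.578, ωT=1.690361, cosh=2.802945, sinh=2.618492; start (x,ẋ)=(0.312151, -0.095352) → end (x,ẋ)=(-0.344304, -2.692859)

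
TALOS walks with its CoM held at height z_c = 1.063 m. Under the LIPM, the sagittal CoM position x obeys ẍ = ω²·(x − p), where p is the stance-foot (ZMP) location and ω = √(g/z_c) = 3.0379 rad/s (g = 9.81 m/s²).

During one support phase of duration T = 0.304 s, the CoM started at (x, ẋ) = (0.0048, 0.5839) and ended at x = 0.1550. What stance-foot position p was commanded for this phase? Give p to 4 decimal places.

ωT = 3.0379·0.304 = 0.923522; cosh(ωT) = 1.457630, sinh(ωT) = 1.060512
x(T) = p + (x₀−p)·cosh(ωT) + (ẋ₀/ω)·sinh(ωT) ⇒ p·(1 − cosh) = x(T) − x₀·cosh − (ẋ₀/ω)·sinh
numerator   = 0.1550 − (0.0048)·1.457630 − (0.5839/3.0379)·1.060512 = -0.055833
denominator = 1 − 1.457630 = -0.457630
p = -0.055833 / -0.457630 = 0.1220

p = 0.1220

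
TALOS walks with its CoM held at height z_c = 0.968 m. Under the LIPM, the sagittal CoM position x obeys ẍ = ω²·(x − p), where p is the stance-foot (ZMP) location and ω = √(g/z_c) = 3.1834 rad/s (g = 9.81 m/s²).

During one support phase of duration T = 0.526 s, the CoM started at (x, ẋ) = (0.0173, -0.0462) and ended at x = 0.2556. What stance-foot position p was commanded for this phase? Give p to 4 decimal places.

p = -0.1392

ωT = 3.1834·0.526 = 1.674468; cosh(ωT) = 2.761683, sinh(ωT) = 2.574275
x(T) = p + (x₀−p)·cosh(ωT) + (ẋ₀/ω)·sinh(ωT) ⇒ p·(1 − cosh) = x(T) − x₀·cosh − (ẋ₀/ω)·sinh
numerator   = 0.2556 − (0.0173)·2.761683 − (-0.0462/3.1834)·2.574275 = 0.245183
denominator = 1 − 2.761683 = -1.761683
p = 0.245183 / -1.761683 = -0.1392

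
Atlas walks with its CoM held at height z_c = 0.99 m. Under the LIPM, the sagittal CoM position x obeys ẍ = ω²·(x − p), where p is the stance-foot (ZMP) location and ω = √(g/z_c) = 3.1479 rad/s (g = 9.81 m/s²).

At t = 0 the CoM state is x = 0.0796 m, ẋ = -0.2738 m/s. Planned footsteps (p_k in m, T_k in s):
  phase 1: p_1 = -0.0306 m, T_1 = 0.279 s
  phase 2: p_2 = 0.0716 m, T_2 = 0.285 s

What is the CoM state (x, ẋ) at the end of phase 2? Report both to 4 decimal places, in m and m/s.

phase 1: p=-0.0306, T=0.279, ωT=0.878264, cosh=1.411111, sinh=0.995607; start (x,ẋ)=(0.079600, -0.273800) → end (x,ẋ)=(0.038308, -0.040987)
phase 2: p=0.0716, T=0.285, ωT=0.897151, cosh=1.430168, sinh=1.022439; start (x,ẋ)=(0.038308, -0.040987) → end (x,ẋ)=(0.010674, -0.165771)

x = 0.0107, ẋ = -0.1658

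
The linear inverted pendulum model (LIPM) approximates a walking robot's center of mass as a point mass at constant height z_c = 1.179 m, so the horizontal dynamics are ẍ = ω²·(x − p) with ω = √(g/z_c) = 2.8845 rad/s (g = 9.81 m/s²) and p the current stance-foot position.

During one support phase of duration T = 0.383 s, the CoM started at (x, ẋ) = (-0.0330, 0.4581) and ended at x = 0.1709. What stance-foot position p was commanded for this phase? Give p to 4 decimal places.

ωT = 2.8845·0.383 = 1.104764; cosh(ωT) = 1.674900, sinh(ωT) = 1.343611
x(T) = p + (x₀−p)·cosh(ωT) + (ẋ₀/ω)·sinh(ωT) ⇒ p·(1 − cosh) = x(T) − x₀·cosh − (ẋ₀/ω)·sinh
numerator   = 0.1709 − (-0.0330)·1.674900 − (0.4581/2.8845)·1.343611 = 0.012787
denominator = 1 − 1.674900 = -0.674900
p = 0.012787 / -0.674900 = -0.0189

p = -0.0189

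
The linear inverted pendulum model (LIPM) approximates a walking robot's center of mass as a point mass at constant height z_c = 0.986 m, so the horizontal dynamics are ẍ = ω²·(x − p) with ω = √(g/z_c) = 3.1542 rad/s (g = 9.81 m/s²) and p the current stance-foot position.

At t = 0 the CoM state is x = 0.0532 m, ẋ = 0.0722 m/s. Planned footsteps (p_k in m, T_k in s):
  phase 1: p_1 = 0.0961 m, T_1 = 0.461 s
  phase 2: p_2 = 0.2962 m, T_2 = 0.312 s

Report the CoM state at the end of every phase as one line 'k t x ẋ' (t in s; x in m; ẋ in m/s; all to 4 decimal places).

phase 1: p=0.0961, T=0.461, ωT=1.454086, cosh=2.257092, sinh=2.023478; start (x,ẋ)=(0.053200, 0.072200) → end (x,ẋ)=(0.045588, -0.110845)
phase 2: p=0.2962, T=0.312, ωT=0.984110, cosh=1.524601, sinh=1.150830; start (x,ẋ)=(0.045588, -0.110845) → end (x,ẋ)=(-0.126325, -1.078702)

1 0.4610 0.0456 -0.1108
2 0.7730 -0.1263 -1.0787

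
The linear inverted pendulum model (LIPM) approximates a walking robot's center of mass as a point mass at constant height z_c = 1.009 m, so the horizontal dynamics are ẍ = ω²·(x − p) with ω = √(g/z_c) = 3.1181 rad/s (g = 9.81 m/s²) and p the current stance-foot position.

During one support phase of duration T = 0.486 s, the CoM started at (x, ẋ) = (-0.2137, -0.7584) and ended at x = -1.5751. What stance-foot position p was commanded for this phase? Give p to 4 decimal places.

p = 0.3887

ωT = 3.1181·0.486 = 1.515397; cosh(ωT) = 2.385473, sinh(ωT) = 2.165752
x(T) = p + (x₀−p)·cosh(ωT) + (ẋ₀/ω)·sinh(ωT) ⇒ p·(1 − cosh) = x(T) − x₀·cosh − (ẋ₀/ω)·sinh
numerator   = -1.5751 − (-0.2137)·2.385473 − (-0.7584/3.1181)·2.165752 = -0.538559
denominator = 1 − 2.385473 = -1.385473
p = -0.538559 / -1.385473 = 0.3887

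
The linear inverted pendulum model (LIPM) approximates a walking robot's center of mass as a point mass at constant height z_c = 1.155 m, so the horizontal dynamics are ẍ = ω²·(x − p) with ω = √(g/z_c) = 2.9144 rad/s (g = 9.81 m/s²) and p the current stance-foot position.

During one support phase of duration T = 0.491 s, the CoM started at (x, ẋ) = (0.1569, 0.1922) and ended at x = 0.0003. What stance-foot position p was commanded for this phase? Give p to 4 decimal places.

p = 0.3936

ωT = 2.9144·0.491 = 1.430970; cosh(ωT) = 2.210916, sinh(ωT) = 1.971840
x(T) = p + (x₀−p)·cosh(ωT) + (ẋ₀/ω)·sinh(ωT) ⇒ p·(1 − cosh) = x(T) − x₀·cosh − (ẋ₀/ω)·sinh
numerator   = 0.0003 − (0.1569)·2.210916 − (0.1922/2.9144)·1.971840 = -0.476632
denominator = 1 − 2.210916 = -1.210916
p = -0.476632 / -1.210916 = 0.3936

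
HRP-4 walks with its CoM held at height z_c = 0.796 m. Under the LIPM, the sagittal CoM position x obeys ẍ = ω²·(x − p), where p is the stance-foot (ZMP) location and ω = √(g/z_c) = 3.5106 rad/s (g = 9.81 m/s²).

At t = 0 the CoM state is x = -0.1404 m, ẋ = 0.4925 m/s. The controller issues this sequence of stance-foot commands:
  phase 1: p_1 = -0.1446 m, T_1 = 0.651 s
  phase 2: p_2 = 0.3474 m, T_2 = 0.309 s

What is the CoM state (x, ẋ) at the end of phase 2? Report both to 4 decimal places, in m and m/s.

x = 1.6352, ẋ = 5.1211

phase 1: p=-0.1446, T=0.651, ωT=2.285401, cosh=4.965678, sinh=4.863945; start (x,ẋ)=(-0.140400, 0.492500) → end (x,ẋ)=(0.558616, 2.517313)
phase 2: p=0.3474, T=0.309, ωT=1.084775, cosh=1.648376, sinh=1.310399; start (x,ẋ)=(0.558616, 2.517313) → end (x,ẋ)=(1.635199, 5.121133)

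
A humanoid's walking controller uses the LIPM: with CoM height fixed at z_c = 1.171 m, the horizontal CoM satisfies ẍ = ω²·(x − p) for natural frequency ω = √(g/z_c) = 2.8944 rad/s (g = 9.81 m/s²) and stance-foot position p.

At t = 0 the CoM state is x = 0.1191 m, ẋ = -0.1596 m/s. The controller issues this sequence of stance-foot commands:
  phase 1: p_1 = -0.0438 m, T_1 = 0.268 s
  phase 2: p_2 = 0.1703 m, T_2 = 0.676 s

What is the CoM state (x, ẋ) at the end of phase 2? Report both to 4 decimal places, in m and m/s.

phase 1: p=-0.0438, T=0.268, ωT=0.775699, cosh=1.316246, sinh=0.855864; start (x,ẋ)=(0.119100, -0.159600) → end (x,ẋ)=(0.123423, 0.193465)
phase 2: p=0.1703, T=0.676, ωT=1.956614, cosh=3.608334, sinh=3.466998; start (x,ẋ)=(0.123423, 0.193465) → end (x,ẋ)=(0.232892, 0.227685)

x = 0.2329, ẋ = 0.2277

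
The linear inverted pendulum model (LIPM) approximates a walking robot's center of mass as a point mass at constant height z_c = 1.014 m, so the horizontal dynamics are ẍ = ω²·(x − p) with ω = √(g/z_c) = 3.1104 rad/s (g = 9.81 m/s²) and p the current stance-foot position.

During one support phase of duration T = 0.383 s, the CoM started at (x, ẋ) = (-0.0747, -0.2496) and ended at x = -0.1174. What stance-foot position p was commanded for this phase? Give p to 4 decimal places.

p = -0.1715

ωT = 3.1104·0.383 = 1.191283; cosh(ωT) = 1.797567, sinh(ωT) = 1.493735
x(T) = p + (x₀−p)·cosh(ωT) + (ẋ₀/ω)·sinh(ωT) ⇒ p·(1 − cosh) = x(T) − x₀·cosh − (ẋ₀/ω)·sinh
numerator   = -0.1174 − (-0.0747)·1.797567 − (-0.2496/3.1104)·1.493735 = 0.136746
denominator = 1 − 1.797567 = -0.797567
p = 0.136746 / -0.797567 = -0.1715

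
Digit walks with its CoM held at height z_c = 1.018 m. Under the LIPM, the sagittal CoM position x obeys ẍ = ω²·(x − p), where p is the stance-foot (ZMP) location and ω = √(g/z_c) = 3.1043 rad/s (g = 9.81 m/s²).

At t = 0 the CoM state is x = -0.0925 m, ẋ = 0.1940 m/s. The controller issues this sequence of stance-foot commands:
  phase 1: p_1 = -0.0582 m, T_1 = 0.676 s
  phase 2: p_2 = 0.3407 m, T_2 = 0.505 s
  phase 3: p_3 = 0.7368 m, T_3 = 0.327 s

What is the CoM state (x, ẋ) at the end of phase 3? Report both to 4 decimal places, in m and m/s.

x = -1.0153, ẋ = -4.8972

phase 1: p=-0.0582, T=0.676, ωT=2.098507, cosh=4.138312, sinh=4.015673; start (x,ẋ)=(-0.092500, 0.194000) → end (x,ẋ)=(0.050811, 0.375254)
phase 2: p=0.3407, T=0.505, ωT=1.567671, cosh=2.502000, sinh=2.293469; start (x,ẋ)=(0.050811, 0.375254) → end (x,ẋ)=(-0.107363, -1.125012)
phase 3: p=0.7368, T=0.327, ωT=1.015106, cosh=1.561010, sinh=1.198646; start (x,ẋ)=(-0.107363, -1.125012) → end (x,ẋ)=(-1.015341, -4.897249)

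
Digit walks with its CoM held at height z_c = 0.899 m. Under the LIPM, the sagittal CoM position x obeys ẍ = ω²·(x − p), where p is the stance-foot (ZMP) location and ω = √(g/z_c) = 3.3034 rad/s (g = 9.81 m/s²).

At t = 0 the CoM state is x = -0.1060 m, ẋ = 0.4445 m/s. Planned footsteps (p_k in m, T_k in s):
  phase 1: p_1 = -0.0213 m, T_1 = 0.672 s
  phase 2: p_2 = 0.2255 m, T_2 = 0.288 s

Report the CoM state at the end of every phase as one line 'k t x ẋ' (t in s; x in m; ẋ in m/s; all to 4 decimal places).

phase 1: p=-0.0213, T=0.672, ωT=2.219885, cosh=4.657446, sinh=4.548824; start (x,ẋ)=(-0.106000, 0.444500) → end (x,ẋ)=(0.196297, 0.797483)
phase 2: p=0.2255, T=0.288, ωT=0.951379, cosh=1.487743, sinh=1.101535; start (x,ẋ)=(0.196297, 0.797483) → end (x,ẋ)=(0.447977, 1.080184)

1 0.6720 0.1963 0.7975
2 0.9600 0.4480 1.0802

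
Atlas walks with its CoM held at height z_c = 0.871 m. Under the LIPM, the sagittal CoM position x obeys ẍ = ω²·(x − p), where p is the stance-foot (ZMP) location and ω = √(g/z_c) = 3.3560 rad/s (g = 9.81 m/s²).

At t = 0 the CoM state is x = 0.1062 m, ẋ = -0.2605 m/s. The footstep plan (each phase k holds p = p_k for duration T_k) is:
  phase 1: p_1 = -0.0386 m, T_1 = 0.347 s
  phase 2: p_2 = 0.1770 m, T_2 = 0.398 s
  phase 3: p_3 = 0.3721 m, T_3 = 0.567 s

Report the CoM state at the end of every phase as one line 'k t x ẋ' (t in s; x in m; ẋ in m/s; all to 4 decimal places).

phase 1: p=-0.0386, T=0.347, ωT=1.164532, cosh=1.758246, sinh=1.446177; start (x,ẋ)=(0.106200, -0.260500) → end (x,ẋ)=(0.103739, 0.244745)
phase 2: p=0.1770, T=0.398, ωT=1.335688, cosh=2.032794, sinh=1.769817; start (x,ẋ)=(0.103739, 0.244745) → end (x,ẋ)=(0.157143, 0.062380)
phase 3: p=0.3721, T=0.567, ωT=1.902852, cosh=3.427066, sinh=3.277924; start (x,ẋ)=(0.157143, 0.062380) → end (x,ẋ)=(-0.303643, -2.150900)

1 0.3470 0.1037 0.2447
2 0.7450 0.1571 0.0624
3 1.3120 -0.3036 -2.1509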